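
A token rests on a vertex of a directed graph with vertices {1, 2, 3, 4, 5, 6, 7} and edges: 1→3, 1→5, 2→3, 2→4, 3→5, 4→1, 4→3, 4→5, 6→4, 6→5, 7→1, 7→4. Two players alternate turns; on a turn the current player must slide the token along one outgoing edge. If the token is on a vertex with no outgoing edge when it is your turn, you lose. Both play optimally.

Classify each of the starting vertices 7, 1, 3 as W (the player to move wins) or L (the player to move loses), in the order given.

7: L, 1: W, 3: W

Label each position W (a win for the player to move) or L (a loss). A position with no legal move is L; any other position is W exactly when some move reaches an L, and L when every move reaches a W.
Every edge goes from a vertex to one that appears earlier in the order 5, 3, 1, 4, 2, 7, 6, so processing vertices in that order labels each vertex after all of its successors.
5: no outgoing edge → L
3: reaches L-position 5 → W
1: reaches L-position 5 → W
4: reaches L-position 5 → W
2: only reaches 4(W), 3(W), all W → L
7: only reaches 4(W), 1(W), all W → L
6: reaches L-position 5 → W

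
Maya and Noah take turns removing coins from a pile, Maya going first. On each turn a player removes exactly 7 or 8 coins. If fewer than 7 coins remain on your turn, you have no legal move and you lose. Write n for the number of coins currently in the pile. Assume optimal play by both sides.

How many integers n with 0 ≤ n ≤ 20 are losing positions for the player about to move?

Use the standard recursion: the mover loses at a terminal position; elsewhere, the mover wins exactly when some move hands the opponent an L position.
n=0: no move → L
n=1: no move → L
n=2: no move → L
n=3: no move → L
n=4: no move → L
n=5: no move → L
n=6: no move → L
n=7: reaches L-position 0 → W
n=8: reaches L-position 1 → W
n=9: reaches L-position 2 → W
n=10: reaches L-position 3 → W
n=11: reaches L-position 4 → W
n=12: reaches L-position 5 → W
n=13: reaches L-position 6 → W
n=14: reaches L-position 6 → W
n=15: only reaches 8(W), 7(W), all W → L
n=16: only reaches 9(W), 8(W), all W → L
n=17: only reaches 10(W), 9(W), all W → L
n=18: only reaches 11(W), 10(W), all W → L
n=19: only reaches 12(W), 11(W), all W → L
n=20: only reaches 13(W), 12(W), all W → L
L entries with 0 ≤ n ≤ 20: n = 0, 1, 2, 3, 4, 5, 6, 15, 16, 17, 18, 19, 20; that makes 13.

13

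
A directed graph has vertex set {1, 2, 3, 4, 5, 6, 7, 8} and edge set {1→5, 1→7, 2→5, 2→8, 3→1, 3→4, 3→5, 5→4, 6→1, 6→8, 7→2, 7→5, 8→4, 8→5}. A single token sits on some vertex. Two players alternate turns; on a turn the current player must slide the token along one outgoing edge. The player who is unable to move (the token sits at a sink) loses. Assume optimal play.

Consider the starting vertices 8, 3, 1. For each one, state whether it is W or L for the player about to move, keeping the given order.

8: W, 3: W, 1: L

Use the standard recursion: the mover loses at a terminal position; elsewhere, the mover wins exactly when some move hands the opponent an L position.
Every edge goes from a vertex to one that appears earlier in the order 4, 5, 8, 2, 7, 1, 6, 3, so processing vertices in that order labels each vertex after all of its successors.
4: no outgoing edge → L
5: reaches L-position 4 → W
8: reaches L-position 4 → W
2: only reaches 8(W), 5(W), all W → L
7: reaches L-position 2 → W
1: only reaches 7(W), 5(W), all W → L
6: reaches L-position 1 → W
3: reaches L-position 1 → W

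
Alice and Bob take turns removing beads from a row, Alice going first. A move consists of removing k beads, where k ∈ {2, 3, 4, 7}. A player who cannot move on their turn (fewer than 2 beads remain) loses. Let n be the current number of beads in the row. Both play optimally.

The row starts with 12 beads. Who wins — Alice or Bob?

Compute win/loss labels from the base case upward. A position with no move is L. Any other position is W if it can reach an L in one move, else L.
n=0: no move → L
n=1: no move → L
n=2: can move to 0, which is L ⇒ W
n=3: can move to 1, which is L ⇒ W
n=4: can move to 1, which is L ⇒ W
n=5: can move to 1, which is L ⇒ W
n=6: moves to 4(W), 3(W), 2(W); every one is W ⇒ L
n=7: can move to 0, which is L ⇒ W
n=8: can move to 6, which is L ⇒ W
n=9: can move to 6, which is L ⇒ W
n=10: can move to 6, which is L ⇒ W
n=11: moves to 9(W), 8(W), 7(W), 4(W); every one is W ⇒ L
n=12: moves to 10(W), 9(W), 8(W), 5(W); every one is W ⇒ L
The starting position 12 is L: whatever Alice does, the opponent receives a W position.

Bob wins.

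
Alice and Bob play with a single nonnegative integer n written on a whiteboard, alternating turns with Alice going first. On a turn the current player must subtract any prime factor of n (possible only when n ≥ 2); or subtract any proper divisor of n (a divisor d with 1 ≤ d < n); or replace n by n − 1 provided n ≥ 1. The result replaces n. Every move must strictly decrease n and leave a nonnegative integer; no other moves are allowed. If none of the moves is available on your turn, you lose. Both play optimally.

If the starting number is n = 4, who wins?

Classify positions by backward induction: terminal positions (no move available) are L. From any other position, the mover wins iff some move reaches an L.
n=0: no move → L
n=1: can move to 0, which is L ⇒ W
n=2: can move to 0, which is L ⇒ W
n=3: can move to 0, which is L ⇒ W
n=4: moves to 2(W), 3(W); every one is W ⇒ L
Every move from 4 reaches a W position, so the mover loses.

Bob wins.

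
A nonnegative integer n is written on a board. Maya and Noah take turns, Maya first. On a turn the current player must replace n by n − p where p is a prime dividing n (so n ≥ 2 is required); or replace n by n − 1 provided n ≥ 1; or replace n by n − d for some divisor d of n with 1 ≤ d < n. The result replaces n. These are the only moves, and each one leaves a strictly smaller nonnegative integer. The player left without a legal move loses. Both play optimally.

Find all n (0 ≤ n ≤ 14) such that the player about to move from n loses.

Positions with no move are L. A position that does have a move is losing for the player to move precisely when every available move leads to a winning position for the opponent. Fill in the labels:
n=0: no move → L
n=1: can move to 0, which is L ⇒ W
n=2: can move to 0, which is L ⇒ W
n=3: can move to 0, which is L ⇒ W
n=4: moves to 2(W), 3(W); every one is W ⇒ L
n=5: can move to 0, which is L ⇒ W
n=6: can move to 4, which is L ⇒ W
n=7: can move to 0, which is L ⇒ W
n=8: can move to 4, which is L ⇒ W
n=9: moves to 6(W), 8(W); every one is W ⇒ L
n=10: can move to 9, which is L ⇒ W
n=11: can move to 0, which is L ⇒ W
n=12: can move to 9, which is L ⇒ W
n=13: can move to 0, which is L ⇒ W
n=14: moves to 7(W), 12(W), 13(W); every one is W ⇒ L
The losing starting values of n are exactly the entries labelled L in this table (4 of them).

0, 4, 9, 14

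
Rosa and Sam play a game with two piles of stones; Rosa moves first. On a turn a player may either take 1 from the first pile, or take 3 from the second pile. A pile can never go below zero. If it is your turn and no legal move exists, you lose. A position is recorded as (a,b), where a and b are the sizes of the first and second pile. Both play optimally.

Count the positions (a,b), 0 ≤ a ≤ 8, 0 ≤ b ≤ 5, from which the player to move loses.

Label each position W (a win for the player to move) or L (a loss). A position with no legal move is L; any other position is W exactly when some move reaches an L, and L when every move reaches a W.
Every move lowers a or b (never raises either), so fill the grid row by row in increasing a, and left to right within a row: each cell's successors are then already labelled.
      b=0  b=1  b=2  b=3  b=4  b=5
a=0:    L    L    L    W    W    W
a=1:    W    W    W    L    L    L
a=2:    L    L    L    W    W    W
a=3:    W    W    W    L    L    L
a=4:    L    L    L    W    W    W
a=5:    W    W    W    L    L    L
a=6:    L    L    L    W    W    W
a=7:    W    W    W    L    L    L
a=8:    L    L    L    W    W    W
Cells with no legal move (terminal, hence L): (0,0), (0,1), (0,2).
The remaining L cells, each justified by listing all of its moves:
(1,3): moves to (0,3)(W), (1,0)(W); every one is W ⇒ L
(1,4): moves to (0,4)(W), (1,1)(W); every one is W ⇒ L
(1,5): moves to (0,5)(W), (1,2)(W); every one is W ⇒ L
(2,0): the only move is to (1,0)(W), a W ⇒ L
(2,1): the only move is to (1,1)(W), a W ⇒ L
(2,2): the only move is to (1,2)(W), a W ⇒ L
(3,3): moves to (2,3)(W), (3,0)(W); every one is W ⇒ L
(3,4): moves to (2,4)(W), (3,1)(W); every one is W ⇒ L
(3,5): moves to (2,5)(W), (3,2)(W); every one is W ⇒ L
(4,0): the only move is to (3,0)(W), a W ⇒ L
(4,1): the only move is to (3,1)(W), a W ⇒ L
(4,2): the only move is to (3,2)(W), a W ⇒ L
(5,3): moves to (4,3)(W), (5,0)(W); every one is W ⇒ L
(5,4): moves to (4,4)(W), (5,1)(W); every one is W ⇒ L
(5,5): moves to (4,5)(W), (5,2)(W); every one is W ⇒ L
(6,0): the only move is to (5,0)(W), a W ⇒ L
(6,1): the only move is to (5,1)(W), a W ⇒ L
(6,2): the only move is to (5,2)(W), a W ⇒ L
(7,3): moves to (6,3)(W), (7,0)(W); every one is W ⇒ L
(7,4): moves to (6,4)(W), (7,1)(W); every one is W ⇒ L
(7,5): moves to (6,5)(W), (7,2)(W); every one is W ⇒ L
(8,0): the only move is to (7,0)(W), a W ⇒ L
(8,1): the only move is to (7,1)(W), a W ⇒ L
(8,2): the only move is to (7,2)(W), a W ⇒ L
Every other cell has at least one move into one of the L cells above, so it is W.
L cells per row: a=0: 3, a=1: 3, a=2: 3, a=3: 3, a=4: 3, a=5: 3, a=6: 3, a=7: 3, a=8: 3; total 27.

27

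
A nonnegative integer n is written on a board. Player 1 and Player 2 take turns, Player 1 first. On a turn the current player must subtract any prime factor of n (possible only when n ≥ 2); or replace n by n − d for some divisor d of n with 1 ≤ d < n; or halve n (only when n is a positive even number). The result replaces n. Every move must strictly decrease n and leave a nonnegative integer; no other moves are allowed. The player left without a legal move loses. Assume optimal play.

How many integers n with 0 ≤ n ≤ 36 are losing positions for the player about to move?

Positions with no move are L. A position that does have a move is losing for the player to move precisely when every available move leads to a winning position for the opponent. Fill in the labels:
n=0: no move → L
n=1: no move → L
n=2: can move to 0, which is L ⇒ W
n=3: can move to 0, which is L ⇒ W
n=4: moves to 2(W), 3(W); every one is W ⇒ L
n=5: can move to 0, which is L ⇒ W
n=6: can move to 4, which is L ⇒ W
n=7: can move to 0, which is L ⇒ W
n=8: can move to 4, which is L ⇒ W
n=9: moves to 6(W), 8(W); every one is W ⇒ L
n=10: can move to 9, which is L ⇒ W
n=11: can move to 0, which is L ⇒ W
n=12: can move to 9, which is L ⇒ W
n=13: can move to 0, which is L ⇒ W
n=14: moves to 7(W), 12(W), 13(W); every one is W ⇒ L
n=15: can move to 14, which is L ⇒ W
n=16: can move to 14, which is L ⇒ W
n=17: can move to 0, which is L ⇒ W
n=18: can move to 9, which is L ⇒ W
n=19: can move to 0, which is L ⇒ W
n=20: moves to 10(W), 15(W), 16(W), 18(W), 19(W); every one is W ⇒ L
n=21: can move to 14, which is L ⇒ W
n=22: can move to 20, which is L ⇒ W
n=23: can move to 0, which is L ⇒ W
n=24: can move to 20, which is L ⇒ W
n=25: can move to 20, which is L ⇒ W
n=26: moves to 13(W), 24(W), 25(W); every one is W ⇒ L
n=27: can move to 26, which is L ⇒ W
n=28: can move to 14, which is L ⇒ W
n=29: can move to 0, which is L ⇒ W
n=30: can move to 20, which is L ⇒ W
n=31: can move to 0, which is L ⇒ W
n=32: moves to 16(W), 24(W), 28(W), 30(W), 31(W); every one is W ⇒ L
n=33: can move to 32, which is L ⇒ W
n=34: can move to 32, which is L ⇒ W
n=35: moves to 28(W), 30(W), 34(W); every one is W ⇒ L
n=36: can move to 32, which is L ⇒ W
L entries with 0 ≤ n ≤ 36: n = 0, 1, 4, 9, 14, 20, 26, 32, 35; that makes 9.

9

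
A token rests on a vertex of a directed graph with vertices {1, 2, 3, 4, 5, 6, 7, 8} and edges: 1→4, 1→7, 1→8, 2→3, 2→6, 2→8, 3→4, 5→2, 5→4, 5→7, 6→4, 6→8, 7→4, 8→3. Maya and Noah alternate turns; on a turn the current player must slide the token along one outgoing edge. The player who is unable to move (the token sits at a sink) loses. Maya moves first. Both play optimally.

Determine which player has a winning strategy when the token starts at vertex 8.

Noah wins.

Use the standard recursion: the mover loses at a terminal position; elsewhere, the mover wins exactly when some move hands the opponent an L position.
Every edge goes from a vertex to one that appears earlier in the order 4, 3, 8, 6, 2, 7, 5, 1, so processing vertices in that order labels each vertex after all of its successors.
4: no outgoing edge → L
3: can move to 4, which is L ⇒ W
8: the only move is to 3(W), a W ⇒ L
6: can move to 8, which is L ⇒ W
2: can move to 8, which is L ⇒ W
7: can move to 4, which is L ⇒ W
5: can move to 4, which is L ⇒ W
1: can move to 8, which is L ⇒ W
Every move from 8 reaches a W position, so the mover loses.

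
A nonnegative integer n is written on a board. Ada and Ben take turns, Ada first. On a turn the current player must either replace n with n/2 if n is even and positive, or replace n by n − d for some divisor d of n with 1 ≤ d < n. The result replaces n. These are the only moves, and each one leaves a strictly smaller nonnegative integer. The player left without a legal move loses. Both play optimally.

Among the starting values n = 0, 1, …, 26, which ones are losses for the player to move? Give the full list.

Label each position W (a win for the player to move) or L (a loss). A position with no legal move is L; any other position is W exactly when some move reaches an L, and L when every move reaches a W.
n=0: no move → L
n=1: no move → L
n=2: can move to 1, which is L ⇒ W
n=3: the only move is to 2(W), a W ⇒ L
n=4: can move to 3, which is L ⇒ W
n=5: the only move is to 4(W), a W ⇒ L
n=6: can move to 3, which is L ⇒ W
n=7: the only move is to 6(W), a W ⇒ L
n=8: can move to 7, which is L ⇒ W
n=9: moves to 6(W), 8(W); every one is W ⇒ L
n=10: can move to 5, which is L ⇒ W
n=11: the only move is to 10(W), a W ⇒ L
n=12: can move to 9, which is L ⇒ W
n=13: the only move is to 12(W), a W ⇒ L
n=14: can move to 7, which is L ⇒ W
n=15: moves to 10(W), 12(W), 14(W); every one is W ⇒ L
n=16: can move to 15, which is L ⇒ W
n=17: the only move is to 16(W), a W ⇒ L
n=18: can move to 9, which is L ⇒ W
n=19: the only move is to 18(W), a W ⇒ L
n=20: can move to 15, which is L ⇒ W
n=21: moves to 14(W), 18(W), 20(W); every one is W ⇒ L
n=22: can move to 11, which is L ⇒ W
n=23: the only move is to 22(W), a W ⇒ L
n=24: can move to 21, which is L ⇒ W
n=25: moves to 20(W), 24(W); every one is W ⇒ L
n=26: can move to 13, which is L ⇒ W
Reading off the rows marked L gives the requested list; there are 14 such values of n.

0, 1, 3, 5, 7, 9, 11, 13, 15, 17, 19, 21, 23, 25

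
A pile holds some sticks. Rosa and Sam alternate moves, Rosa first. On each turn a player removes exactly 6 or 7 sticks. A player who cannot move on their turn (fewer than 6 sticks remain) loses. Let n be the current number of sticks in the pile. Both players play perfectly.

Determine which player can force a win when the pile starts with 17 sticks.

Sam wins.

Build the W/L table. Terminal = L. A non-terminal position is W if it has a move to some L; otherwise it is L.
n=0: no move → L
n=1: no move → L
n=2: no move → L
n=3: no move → L
n=4: no move → L
n=5: no move → L
n=6: →0(L), so W
n=7: →1(L), so W
n=8: →2(L), so W
n=9: →3(L), so W
n=10: →4(L), so W
n=11: →5(L), so W
n=12: →5(L), so W
n=13: →7(W), 6(W) — all W, so L
n=14: →8(W), 7(W) — all W, so L
n=15: →9(W), 8(W) — all W, so L
n=16: →10(W), 9(W) — all W, so L
n=17: →11(W), 10(W) — all W, so L
Every move from 17 reaches a W position, so the mover loses.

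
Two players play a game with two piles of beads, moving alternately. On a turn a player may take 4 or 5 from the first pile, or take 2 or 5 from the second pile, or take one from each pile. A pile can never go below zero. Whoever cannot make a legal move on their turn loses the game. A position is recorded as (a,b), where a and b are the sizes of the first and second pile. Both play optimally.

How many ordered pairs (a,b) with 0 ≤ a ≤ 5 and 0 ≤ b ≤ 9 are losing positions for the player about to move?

25

Classify positions by backward induction: terminal positions (no move available) are L. From any other position, the mover wins iff some move reaches an L.
Every move lowers a or b (never raises either), so fill the grid row by row in increasing a, and left to right within a row: each cell's successors are then already labelled.
      b=0  b=1  b=2  b=3  b=4  b=5  b=6  b=7  b=8  b=9
a=0:    L    L    W    W    L    W    W    L    L    W
a=1:    L    W    W    L    L    W    W    L    W    W
a=2:    L    W    W    L    W    W    L    L    W    W
a=3:    L    W    W    L    W    W    L    W    W    L
a=4:    W    W    L    L    W    W    L    W    W    L
a=5:    W    W    L    W    W    L    L    W    W    L
Cells with no legal move (terminal, hence L): (0,0), (0,1), (1,0), (2,0), (3,0).
The remaining L cells, each justified by listing all of its moves:
(0,4): L (sole option (0,2)(W) is W)
(0,7): L (options (0,5)(W), (0,2)(W) are all W)
(0,8): L (options (0,6)(W), (0,3)(W) are all W)
(1,3): L (options (1,1)(W), (0,2)(W) are all W)
(1,4): L (options (1,2)(W), (0,3)(W) are all W)
(1,7): L (options (1,5)(W), (1,2)(W), (0,6)(W) are all W)
(2,3): L (options (2,1)(W), (1,2)(W) are all W)
(2,6): L (options (2,4)(W), (2,1)(W), (1,5)(W) are all W)
(2,7): L (options (2,5)(W), (2,2)(W), (1,6)(W) are all W)
(3,3): L (options (3,1)(W), (2,2)(W) are all W)
(3,6): L (options (3,4)(W), (3,1)(W), (2,5)(W) are all W)
(3,9): L (options (3,7)(W), (3,4)(W), (2,8)(W) are all W)
(4,2): L (options (0,2)(W), (4,0)(W), (3,1)(W) are all W)
(4,3): L (options (0,3)(W), (4,1)(W), (3,2)(W) are all W)
(4,6): L (options (0,6)(W), (4,4)(W), (4,1)(W), (3,5)(W) are all W)
(4,9): L (options (0,9)(W), (4,7)(W), (4,4)(W), (3,8)(W) are all W)
(5,2): L (options (1,2)(W), (0,2)(W), (5,0)(W), (4,1)(W) are all W)
(5,5): L (options (1,5)(W), (0,5)(W), (5,3)(W), (5,0)(W), (4,4)(W) are all W)
(5,6): L (options (1,6)(W), (0,6)(W), (5,4)(W), (5,1)(W), (4,5)(W) are all W)
(5,9): L (options (1,9)(W), (0,9)(W), (5,7)(W), (5,4)(W), (4,8)(W) are all W)
Every other cell has at least one move into one of the L cells above, so it is W.
L cells per row: a=0: 5, a=1: 4, a=2: 4, a=3: 4, a=4: 4, a=5: 4; total 25.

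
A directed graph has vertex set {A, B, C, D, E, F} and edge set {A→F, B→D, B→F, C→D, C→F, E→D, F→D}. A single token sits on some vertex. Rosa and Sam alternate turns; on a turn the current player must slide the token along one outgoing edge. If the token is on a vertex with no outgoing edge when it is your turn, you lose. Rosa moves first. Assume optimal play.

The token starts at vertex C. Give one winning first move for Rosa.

Move to D.

Label each position W (a win for the player to move) or L (a loss). A position with no legal move is L; any other position is W exactly when some move reaches an L, and L when every move reaches a W.
Every edge goes from a vertex to one that appears earlier in the order D, F, B, E, C, A, so processing vertices in that order labels each vertex after all of its successors.
D: no outgoing edge → L
F: →D(L), so W
B: →D(L), so W
E: →D(L), so W
C: →D(L), so W
A: →F(W) only, which is W, so L
From C, the L positions reachable in one move are: D.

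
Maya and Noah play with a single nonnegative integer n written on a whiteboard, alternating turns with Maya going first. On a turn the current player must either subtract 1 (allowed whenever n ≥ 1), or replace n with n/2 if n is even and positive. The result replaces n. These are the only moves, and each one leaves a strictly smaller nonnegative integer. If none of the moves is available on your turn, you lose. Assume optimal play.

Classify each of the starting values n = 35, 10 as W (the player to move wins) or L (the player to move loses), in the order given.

35: L, 10: W

Positions with no move are L. A position that does have a move is losing for the player to move precisely when every available move leads to a winning position for the opponent. Fill in the labels:
n=0: no move → L
n=1: reaches L-position 0 → W
n=2: only reaches 1(W), which is W → L
n=3: reaches L-position 2 → W
n=4: reaches L-position 2 → W
n=5: only reaches 4(W), which is W → L
n=6: reaches L-position 5 → W
n=7: only reaches 6(W), which is W → L
n=8: reaches L-position 7 → W
n=9: only reaches 8(W), which is W → L
n=10: reaches L-position 5 → W
n=11: only reaches 10(W), which is W → L
n=12: reaches L-position 11 → W
n=13: only reaches 12(W), which is W → L
n=14: reaches L-position 7 → W
n=15: only reaches 14(W), which is W → L
n=16: reaches L-position 15 → W
n=17: only reaches 16(W), which is W → L
n=18: reaches L-position 9 → W
n=19: only reaches 18(W), which is W → L
n=20: reaches L-position 19 → W
n=21: only reaches 20(W), which is W → L
n=22: reaches L-position 11 → W
n=23: only reaches 22(W), which is W → L
n=24: reaches L-position 23 → W
n=25: only reaches 24(W), which is W → L
n=26: reaches L-position 13 → W
n=27: only reaches 26(W), which is W → L
n=28: reaches L-position 27 → W
n=29: only reaches 28(W), which is W → L
n=30: reaches L-position 15 → W
n=31: only reaches 30(W), which is W → L
n=32: reaches L-position 31 → W
n=33: only reaches 32(W), which is W → L
n=34: reaches L-position 17 → W
n=35: only reaches 34(W), which is W → L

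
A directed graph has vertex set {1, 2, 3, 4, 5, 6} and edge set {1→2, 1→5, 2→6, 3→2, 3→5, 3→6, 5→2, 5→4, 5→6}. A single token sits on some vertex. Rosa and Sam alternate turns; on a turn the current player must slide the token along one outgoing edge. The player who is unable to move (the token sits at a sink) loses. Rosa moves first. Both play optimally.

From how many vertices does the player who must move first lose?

3

Use the standard recursion: the mover loses at a terminal position; elsewhere, the mover wins exactly when some move hands the opponent an L position.
Every edge goes from a vertex to one that appears earlier in the order 4, 6, 2, 5, 1, 3, so processing vertices in that order labels each vertex after all of its successors.
4: no outgoing edge → L
6: no outgoing edge → L
2: can move to 6, which is L ⇒ W
5: can move to 6, which is L ⇒ W
1: moves to 5(W), 2(W); every one is W ⇒ L
3: can move to 6, which is L ⇒ W
The L vertices are 1, 4, 6; that is 3 in all.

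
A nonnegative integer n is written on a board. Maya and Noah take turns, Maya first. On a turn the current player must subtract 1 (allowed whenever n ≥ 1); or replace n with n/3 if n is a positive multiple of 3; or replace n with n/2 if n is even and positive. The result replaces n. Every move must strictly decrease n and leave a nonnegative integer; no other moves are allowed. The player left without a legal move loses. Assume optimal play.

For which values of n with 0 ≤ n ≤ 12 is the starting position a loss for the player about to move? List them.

0, 2, 5, 7, 9, 11

Label each position W (a win for the player to move) or L (a loss). A position with no legal move is L; any other position is W exactly when some move reaches an L, and L when every move reaches a W.
n=0: no move → L
n=1: →0(L), so W
n=2: →1(W) only, which is W, so L
n=3: →2(L), so W
n=4: →2(L), so W
n=5: →4(W) only, which is W, so L
n=6: →2(L), so W
n=7: →6(W) only, which is W, so L
n=8: →7(L), so W
n=9: →3(W), 8(W) — all W, so L
n=10: →5(L), so W
n=11: →10(W) only, which is W, so L
n=12: →11(L), so W
The losing starting values of n are exactly the entries labelled L in this table (6 of them).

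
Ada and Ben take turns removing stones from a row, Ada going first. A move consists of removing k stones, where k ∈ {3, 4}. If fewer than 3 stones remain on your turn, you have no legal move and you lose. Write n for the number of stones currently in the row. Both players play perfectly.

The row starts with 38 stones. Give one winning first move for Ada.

Build the W/L table. Terminal = L. A non-terminal position is W if it has a move to some L; otherwise it is L.
n=0: no move → L
n=1: no move → L
n=2: no move → L
n=3: reaches L-position 0 → W
n=4: reaches L-position 1 → W
n=5: reaches L-position 2 → W
n=6: reaches L-position 2 → W
n=7: only reaches 4(W), 3(W), all W → L
n=8: only reaches 5(W), 4(W), all W → L
n=9: only reaches 6(W), 5(W), all W → L
n=10: reaches L-position 7 → W
n=11: reaches L-position 8 → W
n=12: reaches L-position 9 → W
n=13: reaches L-position 9 → W
n=14: only reaches 11(W), 10(W), all W → L
n=15: only reaches 12(W), 11(W), all W → L
n=16: only reaches 13(W), 12(W), all W → L
n=17: reaches L-position 14 → W
n=18: reaches L-position 15 → W
n=19: reaches L-position 16 → W
n=20: reaches L-position 16 → W
n=21: only reaches 18(W), 17(W), all W → L
n=22: only reaches 19(W), 18(W), all W → L
n=23: only reaches 20(W), 19(W), all W → L
n=24: reaches L-position 21 → W
n=25: reaches L-position 22 → W
n=26: reaches L-position 23 → W
n=27: reaches L-position 23 → W
n=28: only reaches 25(W), 24(W), all W → L
n=29: only reaches 26(W), 25(W), all W → L
n=30: only reaches 27(W), 26(W), all W → L
n=31: reaches L-position 28 → W
n=32: reaches L-position 29 → W
n=33: reaches L-position 30 → W
n=34: reaches L-position 30 → W
n=35: only reaches 32(W), 31(W), all W → L
n=36: only reaches 33(W), 32(W), all W → L
n=37: only reaches 34(W), 33(W), all W → L
n=38: reaches L-position 35 → W
From 38, the L positions reachable in one move are: 35.

Remove 3, leaving 35.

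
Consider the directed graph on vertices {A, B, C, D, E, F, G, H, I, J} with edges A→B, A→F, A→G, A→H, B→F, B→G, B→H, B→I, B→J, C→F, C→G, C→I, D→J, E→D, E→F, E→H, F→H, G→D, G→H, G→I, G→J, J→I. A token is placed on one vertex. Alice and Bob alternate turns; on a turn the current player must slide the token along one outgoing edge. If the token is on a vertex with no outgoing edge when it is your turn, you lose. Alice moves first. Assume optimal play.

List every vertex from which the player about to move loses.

D, H, I

Classify positions by backward induction: terminal positions (no move available) are L. From any other position, the mover wins iff some move reaches an L.
Every edge goes from a vertex to one that appears earlier in the order I, H, J, D, F, G, B, C, A, E, so processing vertices in that order labels each vertex after all of its successors.
I: no outgoing edge → L
H: no outgoing edge → L
J: →I(L), so W
D: →J(W) only, which is W, so L
F: →H(L), so W
G: →D(L), so W
B: →H(L), so W
C: →I(L), so W
A: →H(L), so W
E: →D(L), so W
The losing starting vertices are exactly the entries labelled L in this table (3 of them).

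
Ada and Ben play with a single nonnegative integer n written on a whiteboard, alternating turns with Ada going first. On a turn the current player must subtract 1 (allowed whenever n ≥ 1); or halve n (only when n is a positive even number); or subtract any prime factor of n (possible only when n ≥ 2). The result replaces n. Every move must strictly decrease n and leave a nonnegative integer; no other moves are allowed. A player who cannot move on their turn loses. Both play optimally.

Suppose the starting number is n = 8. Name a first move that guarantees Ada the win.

Use the standard recursion: the mover loses at a terminal position; elsewhere, the mover wins exactly when some move hands the opponent an L position.
n=0: no move → L
n=1: reaches L-position 0 → W
n=2: reaches L-position 0 → W
n=3: reaches L-position 0 → W
n=4: only reaches 2(W), 3(W), all W → L
n=5: reaches L-position 0 → W
n=6: reaches L-position 4 → W
n=7: reaches L-position 0 → W
n=8: reaches L-position 4 → W
From 8, the L positions reachable in one move are: 4.

Move to 4.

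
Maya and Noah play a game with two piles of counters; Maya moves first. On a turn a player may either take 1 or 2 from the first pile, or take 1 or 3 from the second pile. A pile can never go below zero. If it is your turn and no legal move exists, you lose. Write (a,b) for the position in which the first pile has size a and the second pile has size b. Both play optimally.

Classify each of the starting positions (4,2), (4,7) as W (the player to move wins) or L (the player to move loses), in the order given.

(4,2): W, (4,7): L

Compute win/loss labels from the base case upward. A position with no move is L. Any other position is W if it can reach an L in one move, else L.
No move ever increases a pile, so every position that can arise here has a ≤ 4 and b ≤ 7; it is enough to label the cells with 0 ≤ a ≤ 4 and 0 ≤ b ≤ 7.
Every move lowers a or b (never raises either), so fill the grid row by row in increasing a, and left to right within a row: each cell's successors are then already labelled.
      b=0  b=1  b=2  b=3  b=4  b=5  b=6  b=7
a=0:    L    W    L    W    L    W    L    W
a=1:    W    L    W    L    W    L    W    L
a=2:    W    W    W    W    W    W    W    W
a=3:    L    W    L    W    L    W    L    W
a=4:    W    L    W    L    W    L    W    L
Cells with no legal move (terminal, hence L): (0,0).
The remaining L cells, each justified by listing all of its moves:
(0,2): L (sole option (0,1)(W) is W)
(0,4): L (options (0,3)(W), (0,1)(W) are all W)
(0,6): L (options (0,5)(W), (0,3)(W) are all W)
(1,1): L (options (0,1)(W), (1,0)(W) are all W)
(1,3): L (options (0,3)(W), (1,2)(W), (1,0)(W) are all W)
(1,5): L (options (0,5)(W), (1,4)(W), (1,2)(W) are all W)
(1,7): L (options (0,7)(W), (1,6)(W), (1,4)(W) are all W)
(3,0): L (options (2,0)(W), (1,0)(W) are all W)
(3,2): L (options (2,2)(W), (1,2)(W), (3,1)(W) are all W)
(3,4): L (options (2,4)(W), (1,4)(W), (3,3)(W), (3,1)(W) are all W)
(3,6): L (options (2,6)(W), (1,6)(W), (3,5)(W), (3,3)(W) are all W)
(4,1): L (options (3,1)(W), (2,1)(W), (4,0)(W) are all W)
(4,3): L (options (3,3)(W), (2,3)(W), (4,2)(W), (4,0)(W) are all W)
(4,5): L (options (3,5)(W), (2,5)(W), (4,4)(W), (4,2)(W) are all W)
(4,7): L (options (3,7)(W), (2,7)(W), (4,6)(W), (4,4)(W) are all W)
Every other cell has at least one move into one of the L cells above, so it is W.
(4,2): the move to (3,2) reaches an L cell, so W
(4,7): one of the L cells justified above, so L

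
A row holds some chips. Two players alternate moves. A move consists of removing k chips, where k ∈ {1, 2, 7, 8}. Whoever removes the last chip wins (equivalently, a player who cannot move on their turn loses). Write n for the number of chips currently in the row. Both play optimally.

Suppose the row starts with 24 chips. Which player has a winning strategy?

Compute win/loss labels from the base case upward. A position with no move is L. Any other position is W if it can reach an L in one move, else L.
n=0: no move → L
n=1: →0(L), so W
n=2: →0(L), so W
n=3: →2(W), 1(W) — all W, so L
n=4: →3(L), so W
n=5: →3(L), so W
n=6: →5(W), 4(W) — all W, so L
n=7: →6(L), so W
n=8: →6(L), so W
n=9: →8(W), 7(W), 2(W), 1(W) — all W, so L
n=10: →9(L), so W
n=11: →9(L), so W
n=12: →11(W), 10(W), 5(W), 4(W) — all W, so L
n=13: →12(L), so W
n=14: →12(L), so W
n=15: →14(W), 13(W), 8(W), 7(W) — all W, so L
n=16: →15(L), so W
n=17: →15(L), so W
n=18: →17(W), 16(W), 11(W), 10(W) — all W, so L
n=19: →18(L), so W
n=20: →18(L), so W
n=21: →20(W), 19(W), 14(W), 13(W) — all W, so L
n=22: →21(L), so W
n=23: →21(L), so W
n=24: →23(W), 22(W), 17(W), 16(W) — all W, so L
Every move from 24 reaches a W position, so the mover loses.

The second player wins.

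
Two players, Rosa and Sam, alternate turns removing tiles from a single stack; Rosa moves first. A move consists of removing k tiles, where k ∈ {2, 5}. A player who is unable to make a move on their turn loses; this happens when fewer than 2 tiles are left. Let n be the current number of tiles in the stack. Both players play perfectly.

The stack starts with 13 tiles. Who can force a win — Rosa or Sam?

Rosa wins.

Use the standard recursion: the mover loses at a terminal position; elsewhere, the mover wins exactly when some move hands the opponent an L position.
n=0: no move → L
n=1: no move → L
n=2: W (go to 0, an L position)
n=3: W (go to 1, an L position)
n=4: L (sole option 2(W) is W)
n=5: W (go to 0, an L position)
n=6: W (go to 4, an L position)
n=7: L (options 5(W), 2(W) are all W)
n=8: L (options 6(W), 3(W) are all W)
n=9: W (go to 7, an L position)
n=10: W (go to 8, an L position)
n=11: L (options 9(W), 6(W) are all W)
n=12: W (go to 7, an L position)
n=13: W (go to 11, an L position)
From 13 Rosa can remove 2, leaving 11, reaching an L position.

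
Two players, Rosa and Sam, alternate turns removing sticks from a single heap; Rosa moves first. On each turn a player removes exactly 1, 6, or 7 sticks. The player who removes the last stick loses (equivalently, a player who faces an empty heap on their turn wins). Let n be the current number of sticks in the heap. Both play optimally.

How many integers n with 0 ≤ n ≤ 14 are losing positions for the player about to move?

Label each position W (a win for the player to move) or L (a loss). A position with no legal move is W; any other position is W exactly when some move reaches an L, and L when every move reaches a W.
n=0: no move; the opponent has just taken the last stick and therefore loses → W
n=1: L (sole option 0(W) is W)
n=2: W (go to 1, an L position)
n=3: L (sole option 2(W) is W)
n=4: W (go to 3, an L position)
n=5: L (sole option 4(W) is W)
n=6: W (go to 5, an L position)
n=7: W (go to 1, an L position)
n=8: W (go to 1, an L position)
n=9: W (go to 3, an L position)
n=10: W (go to 3, an L position)
n=11: W (go to 5, an L position)
n=12: W (go to 5, an L position)
n=13: L (options 12(W), 7(W), 6(W) are all W)
n=14: W (go to 13, an L position)
L entries with 0 ≤ n ≤ 14: n = 1, 3, 5, 13; that makes 4.

4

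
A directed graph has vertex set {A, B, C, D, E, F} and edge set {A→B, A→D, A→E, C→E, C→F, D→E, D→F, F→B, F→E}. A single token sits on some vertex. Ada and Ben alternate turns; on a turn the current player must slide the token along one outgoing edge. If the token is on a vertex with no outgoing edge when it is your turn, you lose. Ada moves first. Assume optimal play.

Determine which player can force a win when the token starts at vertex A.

Build the W/L table. Terminal = L. A non-terminal position is W if it has a move to some L; otherwise it is L.
Every edge goes from a vertex to one that appears earlier in the order B, E, F, C, D, A, so processing vertices in that order labels each vertex after all of its successors.
B: no outgoing edge → L
E: no outgoing edge → L
F: reaches L-position E → W
C: reaches L-position E → W
D: reaches L-position E → W
A: reaches L-position E → W
The starting position A is W: Ada should move to E, handing over an L position.

Ada wins.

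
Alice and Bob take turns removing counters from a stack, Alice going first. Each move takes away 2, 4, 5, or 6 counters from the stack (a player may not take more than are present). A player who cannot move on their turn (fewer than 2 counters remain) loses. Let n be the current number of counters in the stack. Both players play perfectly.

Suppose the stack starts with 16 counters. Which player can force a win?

Compute win/loss labels from the base case upward. A position with no move is L. Any other position is W if it can reach an L in one move, else L.
n=0: no move → L
n=1: no move → L
n=2: reaches L-position 0 → W
n=3: reaches L-position 1 → W
n=4: reaches L-position 0 → W
n=5: reaches L-position 1 → W
n=6: reaches L-position 1 → W
n=7: reaches L-position 1 → W
n=8: only reaches 6(W), 4(W), 3(W), 2(W), all W → L
n=9: only reaches 7(W), 5(W), 4(W), 3(W), all W → L
n=10: reaches L-position 8 → W
n=11: reaches L-position 9 → W
n=12: reaches L-position 8 → W
n=13: reaches L-position 9 → W
n=14: reaches L-position 9 → W
n=15: reaches L-position 9 → W
n=16: only reaches 14(W), 12(W), 11(W), 10(W), all W → L
The starting position 16 is L: whatever Alice does, the opponent receives a W position.

Bob wins.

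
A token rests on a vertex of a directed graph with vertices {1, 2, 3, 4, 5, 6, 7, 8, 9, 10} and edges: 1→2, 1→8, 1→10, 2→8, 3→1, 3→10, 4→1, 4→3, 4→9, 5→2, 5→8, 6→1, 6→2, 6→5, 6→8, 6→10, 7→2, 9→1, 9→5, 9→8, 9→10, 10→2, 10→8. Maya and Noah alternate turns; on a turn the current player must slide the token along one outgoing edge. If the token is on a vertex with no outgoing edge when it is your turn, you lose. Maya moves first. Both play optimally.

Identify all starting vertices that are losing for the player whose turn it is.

Compute win/loss labels from the base case upward. A position with no move is L. Any other position is W if it can reach an L in one move, else L.
Every edge goes from a vertex to one that appears earlier in the order 8, 2, 10, 1, 5, 7, 9, 6, 3, 4, so processing vertices in that order labels each vertex after all of its successors.
8: no outgoing edge → L
2: reaches L-position 8 → W
10: reaches L-position 8 → W
1: reaches L-position 8 → W
5: reaches L-position 8 → W
7: only reaches 2(W), which is W → L
9: reaches L-position 8 → W
6: reaches L-position 8 → W
3: only reaches 1(W), 10(W), all W → L
4: reaches L-position 3 → W
Reading off the rows marked L gives the requested list; there are 3 such vertices.

3, 7, 8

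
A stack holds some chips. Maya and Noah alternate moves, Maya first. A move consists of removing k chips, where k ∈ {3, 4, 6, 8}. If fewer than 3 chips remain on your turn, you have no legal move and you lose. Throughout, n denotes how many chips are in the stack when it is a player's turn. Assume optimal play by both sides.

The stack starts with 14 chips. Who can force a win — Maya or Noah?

Maya wins.

Label each position W (a win for the player to move) or L (a loss). A position with no legal move is L; any other position is W exactly when some move reaches an L, and L when every move reaches a W.
n=0: no move → L
n=1: no move → L
n=2: no move → L
n=3: reaches L-position 0 → W
n=4: reaches L-position 1 → W
n=5: reaches L-position 2 → W
n=6: reaches L-position 2 → W
n=7: reaches L-position 1 → W
n=8: reaches L-position 2 → W
n=9: reaches L-position 1 → W
n=10: reaches L-position 2 → W
n=11: only reaches 8(W), 7(W), 5(W), 3(W), all W → L
n=12: only reaches 9(W), 8(W), 6(W), 4(W), all W → L
n=13: only reaches 10(W), 9(W), 7(W), 5(W), all W → L
n=14: reaches L-position 11 → W
From 14 Maya can remove 3, leaving 11, reaching an L position.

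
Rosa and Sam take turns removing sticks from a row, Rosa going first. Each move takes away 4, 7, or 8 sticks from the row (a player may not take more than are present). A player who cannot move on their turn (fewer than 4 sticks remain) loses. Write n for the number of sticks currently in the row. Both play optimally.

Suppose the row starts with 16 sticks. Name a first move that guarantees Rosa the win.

Work bottom-up. With no move the player to move loses. Otherwise the position is W if at least one move leads to an L position for the opponent, and L if every move leads to a W.
n=0: no move → L
n=1: no move → L
n=2: no move → L
n=3: no move → L
n=4: reaches L-position 0 → W
n=5: reaches L-position 1 → W
n=6: reaches L-position 2 → W
n=7: reaches L-position 3 → W
n=8: reaches L-position 1 → W
n=9: reaches L-position 2 → W
n=10: reaches L-position 3 → W
n=11: reaches L-position 3 → W
n=12: only reaches 8(W), 5(W), 4(W), all W → L
n=13: only reaches 9(W), 6(W), 5(W), all W → L
n=14: only reaches 10(W), 7(W), 6(W), all W → L
n=15: only reaches 11(W), 8(W), 7(W), all W → L
n=16: reaches L-position 12 → W
From 16, the L positions reachable in one move are: 12.

Remove 4, leaving 12.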